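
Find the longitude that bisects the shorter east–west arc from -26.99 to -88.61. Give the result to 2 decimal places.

Signed shortest Δλ from -26.99° to -88.61° is -61.62°.
Midpoint longitude = -26.99° + (-61.62°)/2 = -26.99° − 30.81° = -57.80°.

-57.80°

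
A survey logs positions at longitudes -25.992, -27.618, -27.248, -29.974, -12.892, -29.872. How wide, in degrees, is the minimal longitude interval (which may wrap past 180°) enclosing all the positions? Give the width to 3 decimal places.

Sort the longitudes: -29.974°, -29.872°, -27.618°, -27.248°, -25.992°, -12.892°.
Eastward gaps between consecutive values (wrapping around): 0.102°, 2.254°, 0.370°, 1.256°, 13.100°, 342.918°.
Largest gap = 342.918° ⇒ minimal covering band is its complement: 360° − 342.918° = 17.082°.
Band runs from -29.974° eastward to -12.892°.

17.082°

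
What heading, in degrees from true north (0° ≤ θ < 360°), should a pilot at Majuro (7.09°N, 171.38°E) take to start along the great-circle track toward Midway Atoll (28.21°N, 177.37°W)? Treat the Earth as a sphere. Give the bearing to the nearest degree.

25°

Δλ = -177.37 − 171.38 = -348.75°; wrapped into (−180°, 180°]: 11.25°.
θ = atan2( sin Δλ · cos φ₂ , cos φ₁ · sin φ₂ − sin φ₁ · cos φ₂ · cos Δλ )
  = atan2(0.17192, 0.36241) = 25.378° → normalised to [0°, 360°): 25.378°.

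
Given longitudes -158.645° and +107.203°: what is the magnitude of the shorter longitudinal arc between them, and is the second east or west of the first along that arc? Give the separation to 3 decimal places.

Raw difference: 107.203 − -158.645 = 265.848°.
Normalise into (−180°, 180°]: 265.848° − 360° = -94.152°.
Negative ⇒ the second point lies to the west; separation 94.152°.

94.152° west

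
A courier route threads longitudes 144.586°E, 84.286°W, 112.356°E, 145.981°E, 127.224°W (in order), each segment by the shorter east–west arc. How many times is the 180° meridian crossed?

3

Leg 1: +144.586° → -84.286°, shortest Δλ = 131.128° (east) — crosses 180°.
Leg 2: -84.286° → +112.356°, shortest Δλ = -163.358° (west) — crosses 180°.
Leg 3: +112.356° → +145.981°, shortest Δλ = 33.625° (east) — does not cross 180°.
Leg 4: +145.981° → -127.224°, shortest Δλ = 86.795° (east) — crosses 180°.
Total crossings: 3.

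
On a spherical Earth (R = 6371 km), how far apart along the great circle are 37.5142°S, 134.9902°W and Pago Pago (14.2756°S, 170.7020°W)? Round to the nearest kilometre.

4365 km

Δλ = -170.7020 − -134.9902 = -35.7118°.
Δφ = -14.2756 − -37.5142 = 23.2386°.
a = sin²(Δφ/2) + cos φ₁ · cos φ₂ · sin²(Δλ/2) = 0.112838.
c = 2·atan2(√a, √(1−a)) = 0.68515 rad → d = 6371·c ≈ 4365.09 km.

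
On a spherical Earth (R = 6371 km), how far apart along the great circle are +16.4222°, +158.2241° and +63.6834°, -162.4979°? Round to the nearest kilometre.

Δλ = -162.4979 − 158.2241 = -320.7220°; wrapped into (−180°, 180°]: 39.2780°.
Δφ = 63.6834 − 16.4222 = 47.2612°.
a = sin²(Δφ/2) + cos φ₁ · cos φ₂ · sin²(Δλ/2) = 0.208706.
c = 2·atan2(√a, √(1−a)) = 0.94889 rad → d = 6371·c ≈ 6045.37 km.

6045 km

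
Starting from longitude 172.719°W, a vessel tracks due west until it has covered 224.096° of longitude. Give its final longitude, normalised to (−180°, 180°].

Start at -172.719°; shift −224.096° → -396.815°.
-396.815° lies outside (−180°, 180°]; add 360° → -36.815°.

36.815°W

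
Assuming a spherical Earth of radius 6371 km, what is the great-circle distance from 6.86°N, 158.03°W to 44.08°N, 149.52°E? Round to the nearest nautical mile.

3531 nmi

Δλ = 149.52 − -158.03 = 307.55°; wrapped into (−180°, 180°]: -52.45°.
Δφ = 44.08 − 6.86 = 37.22°.
a = sin²(Δφ/2) + cos φ₁ · cos φ₂ · sin²(Δλ/2) = 0.241115.
c = 2·atan2(√a, √(1−a)) = 1.02655 rad → d = 6371·c ≈ 6540.17 km ≈ 3531.41 nmi.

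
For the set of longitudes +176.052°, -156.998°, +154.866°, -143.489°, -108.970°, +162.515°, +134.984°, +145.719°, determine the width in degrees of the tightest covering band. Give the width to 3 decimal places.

116.046°

Sort the longitudes: -156.998°, -143.489°, -108.970°, +134.984°, +145.719°, +154.866°, +162.515°, +176.052°.
Eastward gaps between consecutive values (wrapping around): 13.509°, 34.519°, 243.954°, 10.735°, 9.147°, 7.649°, 13.537°, 26.950°.
Largest gap = 243.954° ⇒ minimal covering band is its complement: 360° − 243.954° = 116.046°.
Band runs from +134.984° eastward to -108.970°, crossing the antimeridian.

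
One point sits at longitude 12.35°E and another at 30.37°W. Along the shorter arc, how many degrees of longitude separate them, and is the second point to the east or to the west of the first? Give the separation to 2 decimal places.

Raw difference: -30.37 − 12.35 = -42.72°.
Normalise into (−180°, 180°]: -42.72° stays -42.72°.
Negative ⇒ the second point lies to the west; separation 42.72°.

42.72° west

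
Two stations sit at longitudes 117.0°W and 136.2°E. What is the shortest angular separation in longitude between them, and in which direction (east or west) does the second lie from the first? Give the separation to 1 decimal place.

106.8° west

Raw difference: 136.2 − -117.0 = 253.2°.
Normalise into (−180°, 180°]: 253.2° − 360° = -106.8°.
Negative ⇒ the second point lies to the west; separation 106.8°.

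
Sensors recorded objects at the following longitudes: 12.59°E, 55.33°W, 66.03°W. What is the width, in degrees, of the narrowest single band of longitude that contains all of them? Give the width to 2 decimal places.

Sort the longitudes: -66.03°, -55.33°, +12.59°.
Eastward gaps between consecutive values (wrapping around): 10.70°, 67.92°, 281.38°.
Largest gap = 281.38° ⇒ minimal covering band is its complement: 360° − 281.38° = 78.62°.
Band runs from -66.03° eastward to +12.59°.

78.62°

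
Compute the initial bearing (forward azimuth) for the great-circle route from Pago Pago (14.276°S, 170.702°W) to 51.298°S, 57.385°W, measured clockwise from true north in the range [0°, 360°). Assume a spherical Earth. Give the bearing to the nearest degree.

145°

Δλ = -57.385 − -170.702 = 113.317°.
θ = atan2( sin Δλ · cos φ₂ , cos φ₁ · sin φ₂ − sin φ₁ · cos φ₂ · cos Δλ )
  = atan2(0.57420, -0.81734) = 144.911° → normalised to [0°, 360°): 144.911°.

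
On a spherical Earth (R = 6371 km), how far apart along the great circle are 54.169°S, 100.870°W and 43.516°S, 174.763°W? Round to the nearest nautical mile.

Δλ = -174.763 − -100.870 = -73.893°.
Δφ = -43.516 − -54.169 = 10.653°.
a = sin²(Δφ/2) + cos φ₁ · cos φ₂ · sin²(Δλ/2) = 0.161990.
c = 2·atan2(√a, √(1−a)) = 0.82845 rad → d = 6371·c ≈ 5278.04 km ≈ 2849.91 nmi.

2850 nmi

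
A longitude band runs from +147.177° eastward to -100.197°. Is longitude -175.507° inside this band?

Yes

Band width going east from +147.177° to -100.197°: ((-100.197 − 147.177) mod 360) = 112.626°.
Offset of -175.507° east of the west edge: ((-175.507 − 147.177) mod 360) = 37.316°.
37.316° ≤ 112.626° ⇒ inside.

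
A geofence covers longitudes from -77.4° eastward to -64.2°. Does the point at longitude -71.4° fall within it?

Yes

Band width going east from -77.4° to -64.2°: ((-64.2 − -77.4) mod 360) = 13.2°.
Offset of -71.4° east of the west edge: ((-71.4 − -77.4) mod 360) = 6.0°.
6.0° ≤ 13.2° ⇒ inside.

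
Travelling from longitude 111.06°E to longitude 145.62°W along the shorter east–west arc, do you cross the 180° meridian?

Naïve |-145.62 − 111.06| = 256.68° > 180°, so the shorter arc goes the other way round — across 180°.
Signed shortest Δλ = ((-145.62 − 111.06 + 180) mod 360) − 180 = 103.32°.
Going east by 103.32° from +111.06° passes through 180° before reaching -145.62°.

Yes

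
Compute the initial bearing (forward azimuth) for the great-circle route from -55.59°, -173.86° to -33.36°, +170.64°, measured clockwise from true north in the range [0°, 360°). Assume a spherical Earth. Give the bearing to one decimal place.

327.7°

Δλ = 170.64 − -173.86 = 344.50°; wrapped into (−180°, 180°]: -15.50°.
θ = atan2( sin Δλ · cos φ₂ , cos φ₁ · sin φ₂ − sin φ₁ · cos φ₂ · cos Δλ )
  = atan2(-0.22321, 0.35326) = -32.286° → normalised to [0°, 360°): 327.714°.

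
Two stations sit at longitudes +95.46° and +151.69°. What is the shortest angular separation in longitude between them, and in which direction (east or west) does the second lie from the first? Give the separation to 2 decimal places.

56.23° east

Raw difference: 151.69 − 95.46 = 56.23°.
Normalise into (−180°, 180°]: 56.23° stays 56.23°.
Positive ⇒ the second point lies to the east; separation 56.23°.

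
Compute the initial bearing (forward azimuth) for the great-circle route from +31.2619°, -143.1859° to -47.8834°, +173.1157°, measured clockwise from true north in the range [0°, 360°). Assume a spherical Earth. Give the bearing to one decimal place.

207.6°

Δλ = 173.1157 − -143.1859 = 316.3016°; wrapped into (−180°, 180°]: -43.6984°.
θ = atan2( sin Δλ · cos φ₂ , cos φ₁ · sin φ₂ − sin φ₁ · cos φ₂ · cos Δλ )
  = atan2(-0.46332, -0.88570) = -152.385° → normalised to [0°, 360°): 207.615°.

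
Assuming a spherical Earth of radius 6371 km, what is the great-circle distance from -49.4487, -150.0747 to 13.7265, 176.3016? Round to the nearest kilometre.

7759 km

Δλ = 176.3016 − -150.0747 = 326.3763°; wrapped into (−180°, 180°]: -33.6237°.
Δφ = 13.7265 − -49.4487 = 63.1752°.
a = sin²(Δφ/2) + cos φ₁ · cos φ₂ · sin²(Δλ/2) = 0.327201.
c = 2·atan2(√a, √(1−a)) = 1.21792 rad → d = 6371·c ≈ 7759.36 km.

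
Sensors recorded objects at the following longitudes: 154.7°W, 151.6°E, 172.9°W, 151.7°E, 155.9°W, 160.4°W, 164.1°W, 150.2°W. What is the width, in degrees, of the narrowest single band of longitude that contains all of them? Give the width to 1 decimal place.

58.2°

Sort the longitudes: -172.9°, -164.1°, -160.4°, -155.9°, -154.7°, -150.2°, +151.6°, +151.7°.
Eastward gaps between consecutive values (wrapping around): 8.8°, 3.7°, 4.5°, 1.2°, 4.5°, 301.8°, 0.1°, 35.4°.
Largest gap = 301.8° ⇒ minimal covering band is its complement: 360° − 301.8° = 58.2°.
Band runs from +151.6° eastward to -150.2°, crossing the antimeridian.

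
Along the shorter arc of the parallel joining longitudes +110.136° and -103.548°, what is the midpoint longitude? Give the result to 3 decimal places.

Signed shortest Δλ from +110.136° to -103.548° is +146.316°.
Midpoint longitude = +110.136° + (+146.316°)/2 = +110.136° + 73.158° = +183.294°.
Normalise into (−180°, 180°]: -176.706°.
(The naïve average (+110.136 + -103.548)/2 = 3.294° is on the wrong side of the globe.)

-176.706°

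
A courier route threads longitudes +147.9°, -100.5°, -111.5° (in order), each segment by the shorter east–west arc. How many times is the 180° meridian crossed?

1

Leg 1: +147.9° → -100.5°, shortest Δλ = 111.6° (east) — crosses 180°.
Leg 2: -100.5° → -111.5°, shortest Δλ = -11.0° (west) — does not cross 180°.
Total crossings: 1.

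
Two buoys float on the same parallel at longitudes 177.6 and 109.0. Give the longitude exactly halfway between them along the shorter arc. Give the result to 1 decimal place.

+143.3°

Signed shortest Δλ from +177.6° to +109.0° is -68.6°.
Midpoint longitude = +177.6° + (-68.6°)/2 = +177.6° − 34.3° = +143.3°.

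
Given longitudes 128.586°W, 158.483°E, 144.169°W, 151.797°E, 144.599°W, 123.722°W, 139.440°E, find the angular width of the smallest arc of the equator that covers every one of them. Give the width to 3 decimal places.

Sort the longitudes: -144.599°, -144.169°, -128.586°, -123.722°, +139.440°, +151.797°, +158.483°.
Eastward gaps between consecutive values (wrapping around): 0.430°, 15.583°, 4.864°, 263.162°, 12.357°, 6.686°, 56.918°.
Largest gap = 263.162° ⇒ minimal covering band is its complement: 360° − 263.162° = 96.838°.
Band runs from +139.440° eastward to -123.722°, crossing the antimeridian.

96.838°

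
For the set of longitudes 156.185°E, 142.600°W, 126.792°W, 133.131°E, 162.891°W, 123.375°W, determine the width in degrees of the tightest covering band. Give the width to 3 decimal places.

Sort the longitudes: -162.891°, -142.600°, -126.792°, -123.375°, +133.131°, +156.185°.
Eastward gaps between consecutive values (wrapping around): 20.291°, 15.808°, 3.417°, 256.506°, 23.054°, 40.924°.
Largest gap = 256.506° ⇒ minimal covering band is its complement: 360° − 256.506° = 103.494°.
Band runs from +133.131° eastward to -123.375°, crossing the antimeridian.

103.494°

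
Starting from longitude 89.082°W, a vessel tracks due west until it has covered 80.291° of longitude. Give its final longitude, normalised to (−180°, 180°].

Start at -89.082°; shift −80.291° → -169.373°.
-169.373° already lies in (−180°, 180°].

169.373°W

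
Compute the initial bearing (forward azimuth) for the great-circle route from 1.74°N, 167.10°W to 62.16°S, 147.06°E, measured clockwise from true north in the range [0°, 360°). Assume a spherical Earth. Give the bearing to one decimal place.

200.5°

Δλ = 147.06 − -167.10 = 314.16°; wrapped into (−180°, 180°]: -45.84°.
θ = atan2( sin Δλ · cos φ₂ , cos φ₁ · sin φ₂ − sin φ₁ · cos φ₂ · cos Δλ )
  = atan2(-0.33503, -0.89373) = -159.451° → normalised to [0°, 360°): 200.549°.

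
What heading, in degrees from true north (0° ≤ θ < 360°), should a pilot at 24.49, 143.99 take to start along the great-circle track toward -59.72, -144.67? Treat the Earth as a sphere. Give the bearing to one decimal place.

150.7°

Δλ = -144.67 − 143.99 = -288.66°; wrapped into (−180°, 180°]: 71.34°.
θ = atan2( sin Δλ · cos φ₂ , cos φ₁ · sin φ₂ − sin φ₁ · cos φ₂ · cos Δλ )
  = atan2(0.47772, -0.85276) = 150.742° → normalised to [0°, 360°): 150.742°.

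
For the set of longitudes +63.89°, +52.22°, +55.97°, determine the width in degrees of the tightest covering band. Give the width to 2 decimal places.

Sort the longitudes: +52.22°, +55.97°, +63.89°.
Eastward gaps between consecutive values (wrapping around): 3.75°, 7.92°, 348.33°.
Largest gap = 348.33° ⇒ minimal covering band is its complement: 360° − 348.33° = 11.67°.
Band runs from +52.22° eastward to +63.89°.

11.67°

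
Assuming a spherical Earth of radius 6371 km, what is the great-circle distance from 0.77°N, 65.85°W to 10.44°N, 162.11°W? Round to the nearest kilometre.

10676 km

Δλ = -162.11 − -65.85 = -96.26°.
Δφ = 10.44 − 0.77 = 9.67°.
a = sin²(Δφ/2) + cos φ₁ · cos φ₂ · sin²(Δλ/2) = 0.552395.
c = 2·atan2(√a, √(1−a)) = 1.67578 rad → d = 6371·c ≈ 10676.39 km.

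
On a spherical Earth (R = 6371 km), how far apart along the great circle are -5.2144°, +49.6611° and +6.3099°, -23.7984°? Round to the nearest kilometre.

Δλ = -23.7984 − 49.6611 = -73.4595°.
Δφ = 6.3099 − -5.2144 = 11.5243°.
a = sin²(Δφ/2) + cos φ₁ · cos φ₂ · sin²(Δλ/2) = 0.364096.
c = 2·atan2(√a, √(1−a)) = 1.29552 rad → d = 6371·c ≈ 8253.79 km.

8254 km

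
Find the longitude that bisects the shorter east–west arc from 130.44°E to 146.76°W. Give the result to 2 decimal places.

171.84°E

Signed shortest Δλ from +130.44° to -146.76° is +82.80°.
Midpoint longitude = +130.44° + (+82.80°)/2 = +130.44° + 41.40° = +171.84°.
(The naïve average (+130.44 + -146.76)/2 = -8.16° is on the wrong side of the globe.)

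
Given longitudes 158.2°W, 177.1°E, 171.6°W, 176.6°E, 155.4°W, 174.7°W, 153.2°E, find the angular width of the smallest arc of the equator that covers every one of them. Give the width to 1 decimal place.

Sort the longitudes: -174.7°, -171.6°, -158.2°, -155.4°, +153.2°, +176.6°, +177.1°.
Eastward gaps between consecutive values (wrapping around): 3.1°, 13.4°, 2.8°, 308.6°, 23.4°, 0.5°, 8.2°.
Largest gap = 308.6° ⇒ minimal covering band is its complement: 360° − 308.6° = 51.4°.
Band runs from +153.2° eastward to -155.4°, crossing the antimeridian.

51.4°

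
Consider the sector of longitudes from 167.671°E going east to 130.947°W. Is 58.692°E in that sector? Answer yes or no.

No

Band width going east from +167.671° to -130.947°: ((-130.947 − 167.671) mod 360) = 61.382°.
Offset of +58.692° east of the west edge: ((58.692 − 167.671) mod 360) = 251.021°.
251.021° > 61.382° ⇒ outside.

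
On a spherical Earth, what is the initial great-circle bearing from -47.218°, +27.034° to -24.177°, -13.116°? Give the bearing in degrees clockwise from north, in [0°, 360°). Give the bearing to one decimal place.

Δλ = -13.116 − 27.034 = -40.150°.
θ = atan2( sin Δλ · cos φ₂ , cos φ₁ · sin φ₂ − sin φ₁ · cos φ₂ · cos Δλ )
  = atan2(-0.58823, 0.23361) = -68.340° → normalised to [0°, 360°): 291.660°.

291.7°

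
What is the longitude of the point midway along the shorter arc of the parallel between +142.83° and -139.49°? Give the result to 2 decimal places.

-178.33°

Signed shortest Δλ from +142.83° to -139.49° is +77.68°.
Midpoint longitude = +142.83° + (+77.68°)/2 = +142.83° + 38.84° = +181.67°.
Normalise into (−180°, 180°]: -178.33°.
(The naïve average (+142.83 + -139.49)/2 = 1.67° is on the wrong side of the globe.)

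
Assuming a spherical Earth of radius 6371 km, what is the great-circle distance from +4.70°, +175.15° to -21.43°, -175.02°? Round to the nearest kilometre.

Δλ = -175.02 − 175.15 = -350.17°; wrapped into (−180°, 180°]: 9.83°.
Δφ = -21.43 − 4.70 = -26.13°.
a = sin²(Δφ/2) + cos φ₁ · cos φ₂ · sin²(Δλ/2) = 0.057912.
c = 2·atan2(√a, √(1−a)) = 0.48607 rad → d = 6371·c ≈ 3096.74 km.

3097 km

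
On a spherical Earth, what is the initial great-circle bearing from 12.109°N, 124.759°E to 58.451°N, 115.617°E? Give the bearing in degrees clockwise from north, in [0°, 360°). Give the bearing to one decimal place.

353.5°

Δλ = 115.617 − 124.759 = -9.142°.
θ = atan2( sin Δλ · cos φ₂ , cos φ₁ · sin φ₂ − sin φ₁ · cos φ₂ · cos Δλ )
  = atan2(-0.08313, 0.72487) = -6.542° → normalised to [0°, 360°): 353.458°.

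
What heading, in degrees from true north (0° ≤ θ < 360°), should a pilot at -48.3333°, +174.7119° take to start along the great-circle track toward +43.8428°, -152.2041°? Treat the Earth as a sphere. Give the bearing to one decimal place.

23.4°

Δλ = -152.2041 − 174.7119 = -326.9160°; wrapped into (−180°, 180°]: 33.0840°.
θ = atan2( sin Δλ · cos φ₂ , cos φ₁ · sin φ₂ − sin φ₁ · cos φ₂ · cos Δλ )
  = atan2(0.39370, 0.91193) = 23.351° → normalised to [0°, 360°): 23.351°.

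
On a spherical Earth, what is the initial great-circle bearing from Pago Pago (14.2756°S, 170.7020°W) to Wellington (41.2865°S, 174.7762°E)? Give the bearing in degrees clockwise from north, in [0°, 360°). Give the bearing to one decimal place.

202.3°

Δλ = 174.7762 − -170.7020 = 345.4782°; wrapped into (−180°, 180°]: -14.5218°.
θ = atan2( sin Δλ · cos φ₂ , cos φ₁ · sin φ₂ − sin φ₁ · cos φ₂ · cos Δλ )
  = atan2(-0.18842, -0.46008) = -157.729° → normalised to [0°, 360°): 202.271°.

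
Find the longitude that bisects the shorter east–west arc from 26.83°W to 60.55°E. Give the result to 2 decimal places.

16.86°E

Signed shortest Δλ from -26.83° to +60.55° is +87.38°.
Midpoint longitude = -26.83° + (+87.38°)/2 = -26.83° + 43.69° = +16.86°.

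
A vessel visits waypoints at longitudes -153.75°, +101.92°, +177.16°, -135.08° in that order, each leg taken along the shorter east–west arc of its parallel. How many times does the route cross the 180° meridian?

2

Leg 1: -153.75° → +101.92°, shortest Δλ = -104.33° (west) — crosses 180°.
Leg 2: +101.92° → +177.16°, shortest Δλ = 75.24° (east) — does not cross 180°.
Leg 3: +177.16° → -135.08°, shortest Δλ = 47.76° (east) — crosses 180°.
Total crossings: 2.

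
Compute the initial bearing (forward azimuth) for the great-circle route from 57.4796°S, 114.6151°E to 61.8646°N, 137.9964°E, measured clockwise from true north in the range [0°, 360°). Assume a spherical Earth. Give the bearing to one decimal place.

12.6°

Δλ = 137.9964 − 114.6151 = 23.3813°.
θ = atan2( sin Δλ · cos φ₂ , cos φ₁ · sin φ₂ − sin φ₁ · cos φ₂ · cos Δλ )
  = atan2(0.18714, 0.83904) = 12.573° → normalised to [0°, 360°): 12.573°.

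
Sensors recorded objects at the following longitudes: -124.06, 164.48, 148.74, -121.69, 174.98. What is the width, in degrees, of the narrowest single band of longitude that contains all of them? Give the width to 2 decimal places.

Sort the longitudes: -124.06°, -121.69°, +148.74°, +164.48°, +174.98°.
Eastward gaps between consecutive values (wrapping around): 2.37°, 270.43°, 15.74°, 10.50°, 60.96°.
Largest gap = 270.43° ⇒ minimal covering band is its complement: 360° − 270.43° = 89.57°.
Band runs from +148.74° eastward to -121.69°, crossing the antimeridian.

89.57°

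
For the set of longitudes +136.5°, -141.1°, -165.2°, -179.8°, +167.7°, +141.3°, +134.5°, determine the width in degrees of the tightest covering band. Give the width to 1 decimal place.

Sort the longitudes: -179.8°, -165.2°, -141.1°, +134.5°, +136.5°, +141.3°, +167.7°.
Eastward gaps between consecutive values (wrapping around): 14.6°, 24.1°, 275.6°, 2.0°, 4.8°, 26.4°, 12.5°.
Largest gap = 275.6° ⇒ minimal covering band is its complement: 360° − 275.6° = 84.4°.
Band runs from +134.5° eastward to -141.1°, crossing the antimeridian.

84.4°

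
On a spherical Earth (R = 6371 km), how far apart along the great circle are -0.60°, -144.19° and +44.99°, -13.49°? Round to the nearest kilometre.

13114 km

Δλ = -13.49 − -144.19 = 130.70°.
Δφ = 44.99 − -0.60 = 45.59°.
a = sin²(Δφ/2) + cos φ₁ · cos φ₂ · sin²(Δλ/2) = 0.734281.
c = 2·atan2(√a, √(1−a)) = 2.05846 rad → d = 6371·c ≈ 13114.44 km.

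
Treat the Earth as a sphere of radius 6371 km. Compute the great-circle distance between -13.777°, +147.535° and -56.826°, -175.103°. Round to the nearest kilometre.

5733 km

Δλ = -175.103 − 147.535 = -322.638°; wrapped into (−180°, 180°]: 37.362°.
Δφ = -56.826 − -13.777 = -43.049°.
a = sin²(Δφ/2) + cos φ₁ · cos φ₂ · sin²(Δλ/2) = 0.189136.
c = 2·atan2(√a, √(1−a)) = 0.89985 rad → d = 6371·c ≈ 5732.94 km.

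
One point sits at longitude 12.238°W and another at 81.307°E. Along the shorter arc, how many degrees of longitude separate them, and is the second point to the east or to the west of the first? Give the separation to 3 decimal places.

93.545° east

Raw difference: 81.307 − -12.238 = 93.545°.
Normalise into (−180°, 180°]: 93.545° stays 93.545°.
Positive ⇒ the second point lies to the east; separation 93.545°.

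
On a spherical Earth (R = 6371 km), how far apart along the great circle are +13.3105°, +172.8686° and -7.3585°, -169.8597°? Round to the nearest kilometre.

Δλ = -169.8597 − 172.8686 = -342.7283°; wrapped into (−180°, 180°]: 17.2717°.
Δφ = -7.3585 − 13.3105 = -20.6690°.
a = sin²(Δφ/2) + cos φ₁ · cos φ₂ · sin²(Δλ/2) = 0.053942.
c = 2·atan2(√a, √(1−a)) = 0.46879 rad → d = 6371·c ≈ 2986.66 km.

2987 km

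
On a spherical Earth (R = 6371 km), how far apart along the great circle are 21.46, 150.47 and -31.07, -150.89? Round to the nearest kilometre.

Δλ = -150.89 − 150.47 = -301.36°; wrapped into (−180°, 180°]: 58.64°.
Δφ = -31.07 − 21.46 = -52.53°.
a = sin²(Δφ/2) + cos φ₁ · cos φ₂ · sin²(Δλ/2) = 0.386980.
c = 2·atan2(√a, √(1−a)) = 1.34279 rad → d = 6371·c ≈ 8554.88 km.

8555 km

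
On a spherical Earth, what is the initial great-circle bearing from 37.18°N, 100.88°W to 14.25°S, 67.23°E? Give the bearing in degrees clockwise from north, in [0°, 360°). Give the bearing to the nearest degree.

Δλ = 67.23 − -100.88 = 168.11°.
θ = atan2( sin Δλ · cos φ₂ , cos φ₁ · sin φ₂ − sin φ₁ · cos φ₂ · cos Δλ )
  = atan2(0.19969, 0.37704) = 27.907° → normalised to [0°, 360°): 27.907°.

28°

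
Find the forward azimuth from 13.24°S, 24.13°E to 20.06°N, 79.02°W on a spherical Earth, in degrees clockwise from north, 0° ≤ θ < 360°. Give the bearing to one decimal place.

Δλ = -79.02 − 24.13 = -103.15°.
θ = atan2( sin Δλ · cos φ₂ , cos φ₁ · sin φ₂ − sin φ₁ · cos φ₂ · cos Δλ )
  = atan2(-0.91470, 0.28494) = -72.697° → normalised to [0°, 360°): 287.303°.

287.3°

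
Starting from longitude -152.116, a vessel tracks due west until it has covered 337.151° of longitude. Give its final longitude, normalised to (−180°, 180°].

Start at -152.116°; shift −337.151° → -489.267°.
-489.267° lies outside (−180°, 180°]; add 360° → -129.267°.

-129.267°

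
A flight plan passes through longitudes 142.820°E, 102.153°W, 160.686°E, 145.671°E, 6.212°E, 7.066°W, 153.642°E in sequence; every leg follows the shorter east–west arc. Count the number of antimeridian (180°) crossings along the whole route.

2

Leg 1: +142.820° → -102.153°, shortest Δλ = 115.027° (east) — crosses 180°.
Leg 2: -102.153° → +160.686°, shortest Δλ = -97.161° (west) — crosses 180°.
Leg 3: +160.686° → +145.671°, shortest Δλ = -15.015° (west) — does not cross 180°.
Leg 4: +145.671° → +6.212°, shortest Δλ = -139.459° (west) — does not cross 180°.
Leg 5: +6.212° → -7.066°, shortest Δλ = -13.278° (west) — does not cross 180°.
Leg 6: -7.066° → +153.642°, shortest Δλ = 160.708° (east) — does not cross 180°.
Total crossings: 2.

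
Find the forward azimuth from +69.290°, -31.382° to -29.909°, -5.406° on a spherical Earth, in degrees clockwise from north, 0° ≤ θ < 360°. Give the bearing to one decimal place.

157.2°

Δλ = -5.406 − -31.382 = 25.976°.
θ = atan2( sin Δλ · cos φ₂ , cos φ₁ · sin φ₂ − sin φ₁ · cos φ₂ · cos Δλ )
  = atan2(0.37966, -0.90523) = 157.246° → normalised to [0°, 360°): 157.246°.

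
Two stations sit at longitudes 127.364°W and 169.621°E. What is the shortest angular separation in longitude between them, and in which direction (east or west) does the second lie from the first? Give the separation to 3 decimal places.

Raw difference: 169.621 − -127.364 = 296.985°.
Normalise into (−180°, 180°]: 296.985° − 360° = -63.015°.
Negative ⇒ the second point lies to the west; separation 63.015°.

63.015° west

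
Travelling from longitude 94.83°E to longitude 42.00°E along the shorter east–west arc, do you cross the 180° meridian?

Signed shortest Δλ = ((42.00 − 94.83 + 180) mod 360) − 180 = -52.83°.
Going west by 52.83° from +94.83° reaches +42.00° without touching 180°.

No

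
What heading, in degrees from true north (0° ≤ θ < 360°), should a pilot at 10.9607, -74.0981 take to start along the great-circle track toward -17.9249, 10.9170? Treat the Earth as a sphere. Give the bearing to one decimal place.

108.5°

Δλ = 10.9170 − -74.0981 = 85.0151°.
θ = atan2( sin Δλ · cos φ₂ , cos φ₁ · sin φ₂ − sin φ₁ · cos φ₂ · cos Δλ )
  = atan2(0.94786, -0.31788) = 108.539° → normalised to [0°, 360°): 108.539°.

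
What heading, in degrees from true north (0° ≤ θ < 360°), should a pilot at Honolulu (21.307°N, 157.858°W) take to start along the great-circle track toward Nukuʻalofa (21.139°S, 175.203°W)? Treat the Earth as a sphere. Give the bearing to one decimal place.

Δλ = -175.203 − -157.858 = -17.345°.
θ = atan2( sin Δλ · cos φ₂ , cos φ₁ · sin φ₂ − sin φ₁ · cos φ₂ · cos Δλ )
  = atan2(-0.27806, -0.65948) = -157.138° → normalised to [0°, 360°): 202.862°.

202.9°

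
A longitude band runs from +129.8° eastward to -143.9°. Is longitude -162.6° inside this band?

Yes

Band width going east from +129.8° to -143.9°: ((-143.9 − 129.8) mod 360) = 86.3°.
Offset of -162.6° east of the west edge: ((-162.6 − 129.8) mod 360) = 67.6°.
67.6° ≤ 86.3° ⇒ inside.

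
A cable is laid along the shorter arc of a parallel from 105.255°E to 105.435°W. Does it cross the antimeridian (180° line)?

Yes

Naïve |-105.435 − 105.255| = 210.69° > 180°, so the shorter arc goes the other way round — across 180°.
Signed shortest Δλ = ((-105.435 − 105.255 + 180) mod 360) − 180 = 149.31°.
Going east by 149.31° from +105.255° passes through 180° before reaching -105.435°.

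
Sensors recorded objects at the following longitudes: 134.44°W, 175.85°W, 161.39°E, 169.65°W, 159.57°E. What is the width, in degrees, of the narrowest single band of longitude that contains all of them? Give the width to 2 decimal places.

Sort the longitudes: -175.85°, -169.65°, -134.44°, +159.57°, +161.39°.
Eastward gaps between consecutive values (wrapping around): 6.20°, 35.21°, 294.01°, 1.82°, 22.76°.
Largest gap = 294.01° ⇒ minimal covering band is its complement: 360° − 294.01° = 65.99°.
Band runs from +159.57° eastward to -134.44°, crossing the antimeridian.

65.99°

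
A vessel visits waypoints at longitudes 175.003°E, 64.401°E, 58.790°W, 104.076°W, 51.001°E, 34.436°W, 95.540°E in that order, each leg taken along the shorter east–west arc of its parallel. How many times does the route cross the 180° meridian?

0

Leg 1: +175.003° → +64.401°, shortest Δλ = -110.602° (west) — does not cross 180°.
Leg 2: +64.401° → -58.790°, shortest Δλ = -123.191° (west) — does not cross 180°.
Leg 3: -58.790° → -104.076°, shortest Δλ = -45.286° (west) — does not cross 180°.
Leg 4: -104.076° → +51.001°, shortest Δλ = 155.077° (east) — does not cross 180°.
Leg 5: +51.001° → -34.436°, shortest Δλ = -85.437° (west) — does not cross 180°.
Leg 6: -34.436° → +95.540°, shortest Δλ = 129.976° (east) — does not cross 180°.
Total crossings: 0.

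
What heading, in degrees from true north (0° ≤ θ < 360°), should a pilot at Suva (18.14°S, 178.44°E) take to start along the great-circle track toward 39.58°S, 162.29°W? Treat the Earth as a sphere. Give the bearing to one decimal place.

146.1°

Δλ = -162.29 − 178.44 = -340.73°; wrapped into (−180°, 180°]: 19.27°.
θ = atan2( sin Δλ · cos φ₂ , cos φ₁ · sin φ₂ − sin φ₁ · cos φ₂ · cos Δλ )
  = atan2(0.25436, -0.37897) = 146.131° → normalised to [0°, 360°): 146.131°.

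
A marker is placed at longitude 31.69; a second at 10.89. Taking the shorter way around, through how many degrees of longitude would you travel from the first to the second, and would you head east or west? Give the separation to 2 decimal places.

20.80° west

Raw difference: 10.89 − 31.69 = -20.8°.
Normalise into (−180°, 180°]: -20.8° stays -20.8°.
Negative ⇒ the second point lies to the west; separation 20.80°.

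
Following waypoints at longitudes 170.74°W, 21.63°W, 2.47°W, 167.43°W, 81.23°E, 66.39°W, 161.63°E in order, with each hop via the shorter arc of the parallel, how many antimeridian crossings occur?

2

Leg 1: -170.74° → -21.63°, shortest Δλ = 149.11° (east) — does not cross 180°.
Leg 2: -21.63° → -2.47°, shortest Δλ = 19.16° (east) — does not cross 180°.
Leg 3: -2.47° → -167.43°, shortest Δλ = -164.96° (west) — does not cross 180°.
Leg 4: -167.43° → +81.23°, shortest Δλ = -111.34° (west) — crosses 180°.
Leg 5: +81.23° → -66.39°, shortest Δλ = -147.62° (west) — does not cross 180°.
Leg 6: -66.39° → +161.63°, shortest Δλ = -131.98° (west) — crosses 180°.
Total crossings: 2.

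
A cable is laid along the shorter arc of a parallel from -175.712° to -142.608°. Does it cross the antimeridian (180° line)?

Signed shortest Δλ = ((-142.608 − -175.712 + 180) mod 360) − 180 = 33.104°.
Going east by 33.104° from -175.712° reaches -142.608° without touching 180°.

No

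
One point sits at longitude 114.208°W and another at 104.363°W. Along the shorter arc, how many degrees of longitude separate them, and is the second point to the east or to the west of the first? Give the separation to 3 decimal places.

9.845° east

Raw difference: -104.363 − -114.208 = 9.845°.
Normalise into (−180°, 180°]: 9.845° stays 9.845°.
Positive ⇒ the second point lies to the east; separation 9.845°.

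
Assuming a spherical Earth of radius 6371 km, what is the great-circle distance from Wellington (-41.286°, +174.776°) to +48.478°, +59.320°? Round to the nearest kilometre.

Δλ = 59.320 − 174.776 = -115.456°.
Δφ = 48.478 − -41.286 = 89.764°.
a = sin²(Δφ/2) + cos φ₁ · cos φ₂ · sin²(Δλ/2) = 0.854055.
c = 2·atan2(√a, √(1−a)) = 2.35761 rad → d = 6371·c ≈ 15020.36 km.

15020 km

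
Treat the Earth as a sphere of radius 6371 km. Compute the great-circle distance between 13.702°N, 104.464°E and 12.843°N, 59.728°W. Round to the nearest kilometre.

Δλ = -59.728 − 104.464 = -164.192°.
Δφ = 12.843 − 13.702 = -0.859°.
a = sin²(Δφ/2) + cos φ₁ · cos φ₂ · sin²(Δλ/2) = 0.929380.
c = 2·atan2(√a, √(1−a)) = 2.60364 rad → d = 6371·c ≈ 16587.79 km.

16588 km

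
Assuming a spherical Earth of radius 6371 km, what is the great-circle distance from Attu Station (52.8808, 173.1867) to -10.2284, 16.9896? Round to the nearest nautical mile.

Δλ = 16.9896 − 173.1867 = -156.1971°.
Δφ = -10.2284 − 52.8808 = -63.1092°.
a = sin²(Δφ/2) + cos φ₁ · cos φ₂ · sin²(Δλ/2) = 0.842481.
c = 2·atan2(√a, √(1−a)) = 2.32535 rad → d = 6371·c ≈ 14814.79 km ≈ 7999.34 nmi.

7999 nmi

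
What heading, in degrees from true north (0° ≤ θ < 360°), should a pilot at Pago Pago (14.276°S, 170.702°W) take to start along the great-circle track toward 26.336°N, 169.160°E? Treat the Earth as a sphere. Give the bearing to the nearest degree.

334°

Δλ = 169.160 − -170.702 = 339.862°; wrapped into (−180°, 180°]: -20.138°.
θ = atan2( sin Δλ · cos φ₂ , cos φ₁ · sin φ₂ − sin φ₁ · cos φ₂ · cos Δλ )
  = atan2(-0.30855, 0.63742) = -25.830° → normalised to [0°, 360°): 334.170°.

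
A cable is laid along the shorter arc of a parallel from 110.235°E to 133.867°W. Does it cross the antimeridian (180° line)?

Naïve |-133.867 − 110.235| = 244.102° > 180°, so the shorter arc goes the other way round — across 180°.
Signed shortest Δλ = ((-133.867 − 110.235 + 180) mod 360) − 180 = 115.898°.
Going east by 115.898° from +110.235° passes through 180° before reaching -133.867°.

Yes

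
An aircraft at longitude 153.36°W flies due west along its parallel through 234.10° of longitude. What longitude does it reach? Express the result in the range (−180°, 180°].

Start at -153.36°; shift −234.10° → -387.46°.
-387.46° lies outside (−180°, 180°]; add 360° → -27.46°.

27.46°W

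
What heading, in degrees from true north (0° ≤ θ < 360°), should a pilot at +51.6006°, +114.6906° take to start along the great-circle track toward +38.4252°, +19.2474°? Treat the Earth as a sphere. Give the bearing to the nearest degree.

300°

Δλ = 19.2474 − 114.6906 = -95.4432°.
θ = atan2( sin Δλ · cos φ₂ , cos φ₁ · sin φ₂ − sin φ₁ · cos φ₂ · cos Δλ )
  = atan2(-0.77989, 0.44427) = -60.331° → normalised to [0°, 360°): 299.669°.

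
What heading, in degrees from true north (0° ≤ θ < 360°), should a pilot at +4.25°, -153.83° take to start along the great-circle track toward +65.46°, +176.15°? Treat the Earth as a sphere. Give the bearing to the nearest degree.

Δλ = 176.15 − -153.83 = 329.98°; wrapped into (−180°, 180°]: -30.02°.
θ = atan2( sin Δλ · cos φ₂ , cos φ₁ · sin φ₂ − sin φ₁ · cos φ₂ · cos Δλ )
  = atan2(-0.20779, 0.88052) = -13.278° → normalised to [0°, 360°): 346.722°.

347°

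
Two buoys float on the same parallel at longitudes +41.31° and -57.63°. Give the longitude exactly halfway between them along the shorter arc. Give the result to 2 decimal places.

-8.16°

Signed shortest Δλ from +41.31° to -57.63° is -98.94°.
Midpoint longitude = +41.31° + (-98.94°)/2 = +41.31° − 49.47° = -8.16°.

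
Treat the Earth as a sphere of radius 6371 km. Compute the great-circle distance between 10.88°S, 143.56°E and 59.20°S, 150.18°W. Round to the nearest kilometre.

Δλ = -150.18 − 143.56 = -293.74°; wrapped into (−180°, 180°]: 66.26°.
Δφ = -59.20 − -10.88 = -48.32°.
a = sin²(Δφ/2) + cos φ₁ · cos φ₂ · sin²(Δλ/2) = 0.317716.
c = 2·atan2(√a, √(1−a)) = 1.19763 rad → d = 6371·c ≈ 7630.09 km.

7630 km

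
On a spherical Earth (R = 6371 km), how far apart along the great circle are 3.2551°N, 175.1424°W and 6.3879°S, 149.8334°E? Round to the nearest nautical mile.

2178 nmi

Δλ = 149.8334 − -175.1424 = 324.9758°; wrapped into (−180°, 180°]: -35.0242°.
Δφ = -6.3879 − 3.2551 = -9.6430°.
a = sin²(Δφ/2) + cos φ₁ · cos φ₂ · sin²(Δλ/2) = 0.096903.
c = 2·atan2(√a, √(1−a)) = 0.63310 rad → d = 6371·c ≈ 4033.50 km ≈ 2177.92 nmi.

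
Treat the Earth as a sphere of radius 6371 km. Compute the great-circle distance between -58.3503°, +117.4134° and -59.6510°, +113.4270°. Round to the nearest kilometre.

270 km

Δλ = 113.4270 − 117.4134 = -3.9864°.
Δφ = -59.6510 − -58.3503 = -1.3007°.
a = sin²(Δφ/2) + cos φ₁ · cos φ₂ · sin²(Δλ/2) = 0.000450.
c = 2·atan2(√a, √(1−a)) = 0.04241 rad → d = 6371·c ≈ 270.19 km.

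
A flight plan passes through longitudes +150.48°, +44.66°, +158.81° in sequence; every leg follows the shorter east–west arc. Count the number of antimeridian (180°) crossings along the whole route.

Leg 1: +150.48° → +44.66°, shortest Δλ = -105.82° (west) — does not cross 180°.
Leg 2: +44.66° → +158.81°, shortest Δλ = 114.15° (east) — does not cross 180°.
Total crossings: 0.

0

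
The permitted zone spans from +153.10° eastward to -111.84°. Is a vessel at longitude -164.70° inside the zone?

Yes

Band width going east from +153.10° to -111.84°: ((-111.84 − 153.10) mod 360) = 95.06°.
Offset of -164.70° east of the west edge: ((-164.70 − 153.10) mod 360) = 42.20°.
42.20° ≤ 95.06° ⇒ inside.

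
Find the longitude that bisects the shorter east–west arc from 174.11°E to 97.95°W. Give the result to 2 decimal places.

141.92°W

Signed shortest Δλ from +174.11° to -97.95° is +87.94°.
Midpoint longitude = +174.11° + (+87.94°)/2 = +174.11° + 43.97° = +218.08°.
Normalise into (−180°, 180°]: -141.92°.
(The naïve average (+174.11 + -97.95)/2 = 38.08° is on the wrong side of the globe.)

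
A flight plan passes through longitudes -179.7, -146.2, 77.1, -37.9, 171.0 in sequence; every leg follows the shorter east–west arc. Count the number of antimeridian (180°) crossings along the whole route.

Leg 1: -179.7° → -146.2°, shortest Δλ = 33.5° (east) — does not cross 180°.
Leg 2: -146.2° → +77.1°, shortest Δλ = -136.7° (west) — crosses 180°.
Leg 3: +77.1° → -37.9°, shortest Δλ = -115.0° (west) — does not cross 180°.
Leg 4: -37.9° → +171.0°, shortest Δλ = -151.1° (west) — crosses 180°.
Total crossings: 2.

2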